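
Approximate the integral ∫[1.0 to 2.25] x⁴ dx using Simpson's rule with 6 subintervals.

f(x) = x⁴
a = 1.0, b = 2.25, n = 6
h = (b - a)/n = 0.208333

Simpson's rule: (h/3)[f(x₀) + 4f(x₁) + 2f(x₂) + ... + f(xₙ)]

x_0 = 1.0000, f(x_0) = 1.000000, coefficient = 1
x_1 = 1.2083, f(x_1) = 2.131803, coefficient = 4
x_2 = 1.4167, f(x_2) = 4.027826, coefficient = 2
x_3 = 1.6250, f(x_3) = 6.972900, coefficient = 4
x_4 = 1.8333, f(x_4) = 11.297068, coefficient = 2
x_5 = 2.0417, f(x_5) = 17.375582, coefficient = 4
x_6 = 2.2500, f(x_6) = 25.628906, coefficient = 1

I ≈ (0.208333/3) × 163.199834 = 11.333322
Exact value: 11.333008
Error: 0.000314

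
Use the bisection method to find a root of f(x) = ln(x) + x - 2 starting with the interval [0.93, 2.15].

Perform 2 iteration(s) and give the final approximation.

f(x) = ln(x) + x - 2
Initial interval: [0.93, 2.15]

Iteration 1:
  c_1 = (0.930000 + 2.150000)/2 = 1.540000
  f(c_1) = f(1.540000) = -0.028218
  f(a) × f(c) ≥ 0, new interval: [1.540000, 2.150000]
Iteration 2:
  c_2 = (1.540000 + 2.150000)/2 = 1.845000
  f(c_2) = f(1.845000) = 0.457479
  f(a) × f(c) < 0, new interval: [1.540000, 1.845000]

After 2 iteration(s), the approximation is c_2 = 1.845000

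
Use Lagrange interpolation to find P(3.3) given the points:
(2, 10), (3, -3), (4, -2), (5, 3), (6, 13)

Lagrange interpolation formula:
P(x) = Σ yᵢ × Lᵢ(x)
where Lᵢ(x) = Π_{j≠i} (x - xⱼ)/(xᵢ - xⱼ)

L_0(3.3) = (3.3 - 3)/(2 - 3) × (3.3 - 4)/(2 - 4) × (3.3 - 5)/(2 - 5) × (3.3 - 6)/(2 - 6) = -0.040162
L_1(3.3) = (3.3 - 2)/(3 - 2) × (3.3 - 4)/(3 - 4) × (3.3 - 5)/(3 - 5) × (3.3 - 6)/(3 - 6) = 0.696150
L_2(3.3) = (3.3 - 2)/(4 - 2) × (3.3 - 3)/(4 - 3) × (3.3 - 5)/(4 - 5) × (3.3 - 6)/(4 - 6) = 0.447525
L_3(3.3) = (3.3 - 2)/(5 - 2) × (3.3 - 3)/(5 - 3) × (3.3 - 4)/(5 - 4) × (3.3 - 6)/(5 - 6) = -0.122850
L_4(3.3) = (3.3 - 2)/(6 - 2) × (3.3 - 3)/(6 - 3) × (3.3 - 4)/(6 - 4) × (3.3 - 5)/(6 - 5) = 0.019337

P(3.3) = 10×L_0(3.3) + (-3)×L_1(3.3) + (-2)×L_2(3.3) + 3×L_3(3.3) + 13×L_4(3.3)
P(3.3) = -3.502287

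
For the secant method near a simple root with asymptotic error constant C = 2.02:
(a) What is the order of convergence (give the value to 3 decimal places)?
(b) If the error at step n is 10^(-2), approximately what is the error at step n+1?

(a) Secant method has superlinear convergence with order φ = (1+√5)/2 ≈ 1.618.
    This means |e_{n+1}| ≈ C|e_n|^1.618.

(b) With |e_n| = 10^(-2) and C = 2.02:
    |e_{n+1}| ≈ 2.02 × (10^(-2))^1.618 = 2.02 × 10^(-3.24)

(a) ≈ 1.618 (golden ratio); (b) |e_{n+1}| ≈ 1.173e-03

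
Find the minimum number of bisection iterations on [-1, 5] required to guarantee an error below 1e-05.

We need (b-a)/2^n ≤ 1e-05
(5 - (-1))/2^n ≤ 1e-05
6/2^n ≤ 1e-05
2^n ≥ 600000
n ≥ log₂(600000) = 19.19
n ≥ 20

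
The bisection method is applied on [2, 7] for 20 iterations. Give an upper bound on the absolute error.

Bisection error bound: |error| ≤ (b-a)/2^n
|error| ≤ (7 - 2)/2^20 = 5/2^20
|error| ≤ 0.0000047684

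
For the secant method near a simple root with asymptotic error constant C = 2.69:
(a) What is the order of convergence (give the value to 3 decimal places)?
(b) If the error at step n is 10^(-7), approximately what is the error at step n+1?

(a) Secant method has superlinear convergence with order φ = (1+√5)/2 ≈ 1.618.
    This means |e_{n+1}| ≈ C|e_n|^1.618.

(b) With |e_n| = 10^(-7) and C = 2.69:
    |e_{n+1}| ≈ 2.69 × (10^(-7))^1.618 = 2.69 × 10^(-11.33)

(a) ≈ 1.618 (golden ratio); (b) |e_{n+1}| ≈ 1.269e-11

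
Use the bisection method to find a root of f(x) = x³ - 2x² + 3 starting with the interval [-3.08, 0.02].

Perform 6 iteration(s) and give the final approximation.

f(x) = x³ - 2x² + 3
Initial interval: [-3.08, 0.02]

Iteration 1:
  c_1 = (-3.080000 + 0.020000)/2 = -1.530000
  f(c_1) = f(-1.530000) = -5.263377
  f(a) × f(c) ≥ 0, new interval: [-1.530000, 0.020000]
Iteration 2:
  c_2 = (-1.530000 + 0.020000)/2 = -0.755000
  f(c_2) = f(-0.755000) = 1.429581
  f(a) × f(c) < 0, new interval: [-1.530000, -0.755000]
Iteration 3:
  c_3 = (-1.530000 + (-0.755000))/2 = -1.142500
  f(c_3) = f(-1.142500) = -1.101925
  f(a) × f(c) ≥ 0, new interval: [-1.142500, -0.755000]
Iteration 4:
  c_4 = (-1.142500 + (-0.755000))/2 = -0.948750
  f(c_4) = f(-0.948750) = 0.345752
  f(a) × f(c) < 0, new interval: [-1.142500, -0.948750]
Iteration 5:
  c_5 = (-1.142500 + (-0.948750))/2 = -1.045625
  f(c_5) = f(-1.045625) = -0.329878
  f(a) × f(c) ≥ 0, new interval: [-1.045625, -0.948750]
Iteration 6:
  c_6 = (-1.045625 + (-0.948750))/2 = -0.997188
  f(c_6) = f(-0.997188) = 0.019648
  f(a) × f(c) < 0, new interval: [-1.045625, -0.997188]

After 6 iteration(s), the approximation is c_6 = -0.997188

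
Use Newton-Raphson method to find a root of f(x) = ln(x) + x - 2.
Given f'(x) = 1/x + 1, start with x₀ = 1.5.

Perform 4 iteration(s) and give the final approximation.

f(x) = ln(x) + x - 2
f'(x) = 1/x + 1
x₀ = 1.5

Newton-Raphson formula: x_{n+1} = x_n - f(x_n)/f'(x_n)

Iteration 1:
  f(1.500000) = -0.094535
  f'(1.500000) = 1.666667
  x_1 = 1.500000 - (-0.094535)/1.666667 = 1.556721
Iteration 2:
  f(1.556721) = -0.000697
  f'(1.556721) = 1.642376
  x_2 = 1.556721 - (-0.000697)/1.642376 = 1.557146
Iteration 3:
  f(1.557146) = 0.000000
  f'(1.557146) = 1.642201
  x_3 = 1.557146 - 0.000000/1.642201 = 1.557146
Iteration 4:
  f(1.557146) = 0.000000
  f'(1.557146) = 1.642201
  x_4 = 1.557146 - 0.000000/1.642201 = 1.557146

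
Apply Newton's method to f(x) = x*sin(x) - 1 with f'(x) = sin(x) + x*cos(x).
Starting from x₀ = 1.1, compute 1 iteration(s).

f(x) = x*sin(x) - 1
f'(x) = sin(x) + x*cos(x)
x₀ = 1.1

Newton-Raphson formula: x_{n+1} = x_n - f(x_n)/f'(x_n)

Iteration 1:
  f(1.100000) = -0.019672
  f'(1.100000) = 1.390163
  x_1 = 1.100000 - (-0.019672)/1.390163 = 1.114151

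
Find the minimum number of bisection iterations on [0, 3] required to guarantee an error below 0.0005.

We need (b-a)/2^n ≤ 0.0005
(3 - 0)/2^n ≤ 0.0005
3/2^n ≤ 0.0005
2^n ≥ 6000
n ≥ log₂(6000) = 12.55
n ≥ 13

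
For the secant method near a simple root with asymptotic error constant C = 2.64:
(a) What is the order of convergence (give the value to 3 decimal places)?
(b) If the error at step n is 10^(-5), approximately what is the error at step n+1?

(a) Secant method has superlinear convergence with order φ = (1+√5)/2 ≈ 1.618.
    This means |e_{n+1}| ≈ C|e_n|^1.618.

(b) With |e_n| = 10^(-5) and C = 2.64:
    |e_{n+1}| ≈ 2.64 × (10^(-5))^1.618 = 2.64 × 10^(-8.09)

(a) ≈ 1.618 (golden ratio); (b) |e_{n+1}| ≈ 2.145e-08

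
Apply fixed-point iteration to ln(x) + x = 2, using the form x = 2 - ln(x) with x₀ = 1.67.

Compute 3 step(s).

Equation: ln(x) + x = 2
Fixed-point form: x = 2 - ln(x)
x₀ = 1.67

x_1 = g(1.670000) = 1.487176
x_2 = g(1.487176) = 1.603121
x_3 = g(1.603121) = 1.528048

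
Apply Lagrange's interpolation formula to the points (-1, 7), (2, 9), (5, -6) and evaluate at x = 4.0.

Lagrange interpolation formula:
P(x) = Σ yᵢ × Lᵢ(x)
where Lᵢ(x) = Π_{j≠i} (x - xⱼ)/(xᵢ - xⱼ)

L_0(4.0) = (4.0 - 2)/(-1 - 2) × (4.0 - 5)/(-1 - 5) = -0.111111
L_1(4.0) = (4.0 - (-1))/(2 - (-1)) × (4.0 - 5)/(2 - 5) = 0.555556
L_2(4.0) = (4.0 - (-1))/(5 - (-1)) × (4.0 - 2)/(5 - 2) = 0.555556

P(4.0) = 7×L_0(4.0) + 9×L_1(4.0) + (-6)×L_2(4.0)
P(4.0) = 0.888889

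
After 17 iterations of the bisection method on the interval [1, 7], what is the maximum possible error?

Bisection error bound: |error| ≤ (b-a)/2^n
|error| ≤ (7 - 1)/2^17 = 6/2^17
|error| ≤ 0.0000457764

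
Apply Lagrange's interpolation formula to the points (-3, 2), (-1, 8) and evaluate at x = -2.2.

Lagrange interpolation formula:
P(x) = Σ yᵢ × Lᵢ(x)
where Lᵢ(x) = Π_{j≠i} (x - xⱼ)/(xᵢ - xⱼ)

L_0(-2.2) = (-2.2 - (-1))/(-3 - (-1)) = 0.600000
L_1(-2.2) = (-2.2 - (-3))/(-1 - (-3)) = 0.400000

P(-2.2) = 2×L_0(-2.2) + 8×L_1(-2.2)
P(-2.2) = 4.400000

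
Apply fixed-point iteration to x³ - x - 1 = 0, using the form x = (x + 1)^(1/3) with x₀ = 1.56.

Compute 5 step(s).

Equation: x³ - x - 1 = 0
Fixed-point form: x = (x + 1)^(1/3)
x₀ = 1.56

x_1 = g(1.560000) = 1.367981
x_2 = g(1.367981) = 1.332885
x_3 = g(1.332885) = 1.326267
x_4 = g(1.326267) = 1.325012
x_5 = g(1.325012) = 1.324774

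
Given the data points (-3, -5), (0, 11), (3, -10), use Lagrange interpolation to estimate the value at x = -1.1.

Lagrange interpolation formula:
P(x) = Σ yᵢ × Lᵢ(x)
where Lᵢ(x) = Π_{j≠i} (x - xⱼ)/(xᵢ - xⱼ)

L_0(-1.1) = (-1.1 - 0)/(-3 - 0) × (-1.1 - 3)/(-3 - 3) = 0.250556
L_1(-1.1) = (-1.1 - (-3))/(0 - (-3)) × (-1.1 - 3)/(0 - 3) = 0.865556
L_2(-1.1) = (-1.1 - (-3))/(3 - (-3)) × (-1.1 - 0)/(3 - 0) = -0.116111

P(-1.1) = (-5)×L_0(-1.1) + 11×L_1(-1.1) + (-10)×L_2(-1.1)
P(-1.1) = 9.429444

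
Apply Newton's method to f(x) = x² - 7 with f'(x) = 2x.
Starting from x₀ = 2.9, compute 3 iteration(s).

f(x) = x² - 7
f'(x) = 2x
x₀ = 2.9

Newton-Raphson formula: x_{n+1} = x_n - f(x_n)/f'(x_n)

Iteration 1:
  f(2.900000) = 1.410000
  f'(2.900000) = 5.800000
  x_1 = 2.900000 - 1.410000/5.800000 = 2.656897
Iteration 2:
  f(2.656897) = 0.059099
  f'(2.656897) = 5.313793
  x_2 = 2.656897 - 0.059099/5.313793 = 2.645775
Iteration 3:
  f(2.645775) = 0.000124
  f'(2.645775) = 5.291549
  x_3 = 2.645775 - 0.000124/5.291549 = 2.645751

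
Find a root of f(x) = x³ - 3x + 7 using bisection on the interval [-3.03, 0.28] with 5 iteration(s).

f(x) = x³ - 3x + 7
Initial interval: [-3.03, 0.28]

Iteration 1:
  c_1 = (-3.030000 + 0.280000)/2 = -1.375000
  f(c_1) = f(-1.375000) = 8.525391
  f(a) × f(c) < 0, new interval: [-3.030000, -1.375000]
Iteration 2:
  c_2 = (-3.030000 + (-1.375000))/2 = -2.202500
  f(c_2) = f(-2.202500) = 2.923159
  f(a) × f(c) < 0, new interval: [-3.030000, -2.202500]
Iteration 3:
  c_3 = (-3.030000 + (-2.202500))/2 = -2.616250
  f(c_3) = f(-2.616250) = -3.058864
  f(a) × f(c) ≥ 0, new interval: [-2.616250, -2.202500]
Iteration 4:
  c_4 = (-2.616250 + (-2.202500))/2 = -2.409375
  f(c_4) = f(-2.409375) = 0.241491
  f(a) × f(c) < 0, new interval: [-2.616250, -2.409375]
Iteration 5:
  c_5 = (-2.616250 + (-2.409375))/2 = -2.512812
  f(c_5) = f(-2.512812) = -1.328030
  f(a) × f(c) ≥ 0, new interval: [-2.512812, -2.409375]

After 5 iteration(s), the approximation is c_5 = -2.512812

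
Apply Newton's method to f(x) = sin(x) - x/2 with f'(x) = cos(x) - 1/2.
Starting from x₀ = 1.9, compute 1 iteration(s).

f(x) = sin(x) - x/2
f'(x) = cos(x) - 1/2
x₀ = 1.9

Newton-Raphson formula: x_{n+1} = x_n - f(x_n)/f'(x_n)

Iteration 1:
  f(1.900000) = -0.003700
  f'(1.900000) = -0.823290
  x_1 = 1.900000 - (-0.003700)/(-0.823290) = 1.895506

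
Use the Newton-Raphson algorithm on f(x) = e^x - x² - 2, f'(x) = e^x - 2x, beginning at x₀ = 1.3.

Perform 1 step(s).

f(x) = e^x - x² - 2
f'(x) = e^x - 2x
x₀ = 1.3

Newton-Raphson formula: x_{n+1} = x_n - f(x_n)/f'(x_n)

Iteration 1:
  f(1.300000) = -0.020703
  f'(1.300000) = 1.069297
  x_1 = 1.300000 - (-0.020703)/1.069297 = 1.319362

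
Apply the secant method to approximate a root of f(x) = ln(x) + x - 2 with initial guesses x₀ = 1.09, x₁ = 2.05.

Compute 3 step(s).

f(x) = ln(x) + x - 2
x₀ = 1.09, x₁ = 2.05

Secant formula: x_{n+1} = x_n - f(x_n)(x_n - x_{n-1})/(f(x_n) - f(x_{n-1}))

Iteration 1:
  f(1.090000) = -0.823822
  f(2.050000) = 0.767840
  x_2 = 2.050000 - 0.767840×(2.050000 - 1.090000)/(0.767840 - (-0.823822))
       = 1.586883
Iteration 2:
  f(2.050000) = 0.767840
  f(1.586883) = 0.048654
  x_3 = 1.586883 - 0.048654×(1.586883 - 2.050000)/(0.048654 - 0.767840)
       = 1.555552
Iteration 3:
  f(1.586883) = 0.048654
  f(1.555552) = -0.002618
  x_4 = 1.555552 - (-0.002618)×(1.555552 - 1.586883)/(-0.002618 - 0.048654)
       = 1.557151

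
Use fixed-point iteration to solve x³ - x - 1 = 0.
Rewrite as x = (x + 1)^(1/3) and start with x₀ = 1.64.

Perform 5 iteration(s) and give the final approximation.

Equation: x³ - x - 1 = 0
Fixed-point form: x = (x + 1)^(1/3)
x₀ = 1.64

x_1 = g(1.640000) = 1.382085
x_2 = g(1.382085) = 1.335526
x_3 = g(1.335526) = 1.326768
x_4 = g(1.326768) = 1.325107
x_5 = g(1.325107) = 1.324792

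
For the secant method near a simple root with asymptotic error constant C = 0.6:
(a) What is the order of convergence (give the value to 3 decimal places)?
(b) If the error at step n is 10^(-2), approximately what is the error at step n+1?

(a) Secant method has superlinear convergence with order φ = (1+√5)/2 ≈ 1.618.
    This means |e_{n+1}| ≈ C|e_n|^1.618.

(b) With |e_n| = 10^(-2) and C = 0.6:
    |e_{n+1}| ≈ 0.6 × (10^(-2))^1.618 = 0.6 × 10^(-3.24)

(a) ≈ 1.618 (golden ratio); (b) |e_{n+1}| ≈ 3.484e-04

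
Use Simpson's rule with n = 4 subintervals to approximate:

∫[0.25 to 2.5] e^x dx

f(x) = e^x
a = 0.25, b = 2.5, n = 4
h = (b - a)/n = 0.562500

Simpson's rule: (h/3)[f(x₀) + 4f(x₁) + 2f(x₂) + ... + f(xₙ)]

x_0 = 0.2500, f(x_0) = 1.284025, coefficient = 1
x_1 = 0.8125, f(x_1) = 2.253535, coefficient = 4
x_2 = 1.3750, f(x_2) = 3.955077, coefficient = 2
x_3 = 1.9375, f(x_3) = 6.941376, coefficient = 4
x_4 = 2.5000, f(x_4) = 12.182494, coefficient = 1

I ≈ (0.562500/3) × 58.156315 = 10.904309
Exact value: 10.898469
Error: 0.005841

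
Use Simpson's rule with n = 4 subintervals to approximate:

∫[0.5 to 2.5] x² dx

f(x) = x²
a = 0.5, b = 2.5, n = 4
h = (b - a)/n = 0.500000

Simpson's rule: (h/3)[f(x₀) + 4f(x₁) + 2f(x₂) + ... + f(xₙ)]

x_0 = 0.5000, f(x_0) = 0.250000, coefficient = 1
x_1 = 1.0000, f(x_1) = 1.000000, coefficient = 4
x_2 = 1.5000, f(x_2) = 2.250000, coefficient = 2
x_3 = 2.0000, f(x_3) = 4.000000, coefficient = 4
x_4 = 2.5000, f(x_4) = 6.250000, coefficient = 1

I ≈ (0.500000/3) × 31.000000 = 5.166667
Exact value: 5.166667
Error: 0.000000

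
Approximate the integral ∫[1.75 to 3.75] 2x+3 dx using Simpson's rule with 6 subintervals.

f(x) = 2x+3
a = 1.75, b = 3.75, n = 6
h = (b - a)/n = 0.333333

Simpson's rule: (h/3)[f(x₀) + 4f(x₁) + 2f(x₂) + ... + f(xₙ)]

x_0 = 1.7500, f(x_0) = 6.500000, coefficient = 1
x_1 = 2.0833, f(x_1) = 7.166667, coefficient = 4
x_2 = 2.4167, f(x_2) = 7.833333, coefficient = 2
x_3 = 2.7500, f(x_3) = 8.500000, coefficient = 4
x_4 = 3.0833, f(x_4) = 9.166667, coefficient = 2
x_5 = 3.4167, f(x_5) = 9.833333, coefficient = 4
x_6 = 3.7500, f(x_6) = 10.500000, coefficient = 1

I ≈ (0.333333/3) × 153.000000 = 17.000000
Exact value: 17.000000
Error: 0.000000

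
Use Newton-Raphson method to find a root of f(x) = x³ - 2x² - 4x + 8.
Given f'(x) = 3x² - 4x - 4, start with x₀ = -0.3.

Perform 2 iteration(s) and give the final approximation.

f(x) = x³ - 2x² - 4x + 8
f'(x) = 3x² - 4x - 4
x₀ = -0.3

Newton-Raphson formula: x_{n+1} = x_n - f(x_n)/f'(x_n)

Iteration 1:
  f(-0.300000) = 8.993000
  f'(-0.300000) = -2.530000
  x_1 = -0.300000 - 8.993000/(-2.530000) = 3.254545
Iteration 2:
  f(3.254545) = 8.270047
  f'(3.254545) = 14.758017
  x_2 = 3.254545 - 8.270047/14.758017 = 2.694169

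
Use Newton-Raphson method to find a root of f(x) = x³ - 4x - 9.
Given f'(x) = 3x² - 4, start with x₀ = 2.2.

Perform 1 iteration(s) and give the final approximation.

f(x) = x³ - 4x - 9
f'(x) = 3x² - 4
x₀ = 2.2

Newton-Raphson formula: x_{n+1} = x_n - f(x_n)/f'(x_n)

Iteration 1:
  f(2.200000) = -7.152000
  f'(2.200000) = 10.520000
  x_1 = 2.200000 - (-7.152000)/10.520000 = 2.879848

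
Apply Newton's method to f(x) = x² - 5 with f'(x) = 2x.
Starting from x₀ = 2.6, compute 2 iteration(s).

f(x) = x² - 5
f'(x) = 2x
x₀ = 2.6

Newton-Raphson formula: x_{n+1} = x_n - f(x_n)/f'(x_n)

Iteration 1:
  f(2.600000) = 1.760000
  f'(2.600000) = 5.200000
  x_1 = 2.600000 - 1.760000/5.200000 = 2.261538
Iteration 2:
  f(2.261538) = 0.114556
  f'(2.261538) = 4.523077
  x_2 = 2.261538 - 0.114556/4.523077 = 2.236211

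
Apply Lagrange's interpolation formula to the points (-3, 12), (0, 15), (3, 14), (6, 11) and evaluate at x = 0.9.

Lagrange interpolation formula:
P(x) = Σ yᵢ × Lᵢ(x)
where Lᵢ(x) = Π_{j≠i} (x - xⱼ)/(xᵢ - xⱼ)

L_0(0.9) = (0.9 - 0)/(-3 - 0) × (0.9 - 3)/(-3 - 3) × (0.9 - 6)/(-3 - 6) = -0.059500
L_1(0.9) = (0.9 - (-3))/(0 - (-3)) × (0.9 - 3)/(0 - 3) × (0.9 - 6)/(0 - 6) = 0.773500
L_2(0.9) = (0.9 - (-3))/(3 - (-3)) × (0.9 - 0)/(3 - 0) × (0.9 - 6)/(3 - 6) = 0.331500
L_3(0.9) = (0.9 - (-3))/(6 - (-3)) × (0.9 - 0)/(6 - 0) × (0.9 - 3)/(6 - 3) = -0.045500

P(0.9) = 12×L_0(0.9) + 15×L_1(0.9) + 14×L_2(0.9) + 11×L_3(0.9)
P(0.9) = 15.029000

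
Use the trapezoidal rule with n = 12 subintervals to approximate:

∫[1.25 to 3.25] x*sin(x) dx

f(x) = x*sin(x)
a = 1.25, b = 3.25, n = 12
h = (b - a)/n = 0.166667

Trapezoidal rule: (h/2)[f(x₀) + 2f(x₁) + 2f(x₂) + ... + f(xₙ)]

x_0 = 1.2500, f(x_0) = 1.186231, coefficient = 1
x_1 = 1.4167, f(x_1) = 1.399873, coefficient = 2
x_2 = 1.5833, f(x_2) = 1.583209, coefficient = 2
x_3 = 1.7500, f(x_3) = 1.721975, coefficient = 2
x_4 = 1.9167, f(x_4) = 1.803163, coefficient = 2
x_5 = 2.0833, f(x_5) = 1.815632, coefficient = 2
x_6 = 2.2500, f(x_6) = 1.750665, coefficient = 2
x_7 = 2.4167, f(x_7) = 1.602443, coefficient = 2
x_8 = 2.5833, f(x_8) = 1.368419, coefficient = 2
x_9 = 2.7500, f(x_9) = 1.049568, coefficient = 2
x_10 = 2.9167, f(x_10) = 0.650516, coefficient = 2
x_11 = 3.0833, f(x_11) = 0.179531, coefficient = 2
x_12 = 3.2500, f(x_12) = -0.351634, coefficient = 1

I ≈ (0.166667/2) × 30.684586 = 2.557049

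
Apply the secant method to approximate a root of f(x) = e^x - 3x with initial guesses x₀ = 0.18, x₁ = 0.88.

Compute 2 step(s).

f(x) = e^x - 3x
x₀ = 0.18, x₁ = 0.88

Secant formula: x_{n+1} = x_n - f(x_n)(x_n - x_{n-1})/(f(x_n) - f(x_{n-1}))

Iteration 1:
  f(0.180000) = 0.657217
  f(0.880000) = -0.229100
  x_2 = 0.880000 - (-0.229100)×(0.880000 - 0.180000)/(-0.229100 - 0.657217)
       = 0.699060
Iteration 2:
  f(0.880000) = -0.229100
  f(0.699060) = -0.085319
  x_3 = 0.699060 - (-0.085319)×(0.699060 - 0.880000)/(-0.085319 - (-0.229100))
       = 0.591691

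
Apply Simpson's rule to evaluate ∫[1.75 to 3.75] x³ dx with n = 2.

f(x) = x³
a = 1.75, b = 3.75, n = 2
h = (b - a)/n = 1.000000

Simpson's rule: (h/3)[f(x₀) + 4f(x₁) + 2f(x₂) + ... + f(xₙ)]

x_0 = 1.7500, f(x_0) = 5.359375, coefficient = 1
x_1 = 2.7500, f(x_1) = 20.796875, coefficient = 4
x_2 = 3.7500, f(x_2) = 52.734375, coefficient = 1

I ≈ (1.000000/3) × 141.281250 = 47.093750
Exact value: 47.093750
Error: 0.000000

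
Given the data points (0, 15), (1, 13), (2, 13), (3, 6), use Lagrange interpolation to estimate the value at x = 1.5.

Lagrange interpolation formula:
P(x) = Σ yᵢ × Lᵢ(x)
where Lᵢ(x) = Π_{j≠i} (x - xⱼ)/(xᵢ - xⱼ)

L_0(1.5) = (1.5 - 1)/(0 - 1) × (1.5 - 2)/(0 - 2) × (1.5 - 3)/(0 - 3) = -0.062500
L_1(1.5) = (1.5 - 0)/(1 - 0) × (1.5 - 2)/(1 - 2) × (1.5 - 3)/(1 - 3) = 0.562500
L_2(1.5) = (1.5 - 0)/(2 - 0) × (1.5 - 1)/(2 - 1) × (1.5 - 3)/(2 - 3) = 0.562500
L_3(1.5) = (1.5 - 0)/(3 - 0) × (1.5 - 1)/(3 - 1) × (1.5 - 2)/(3 - 2) = -0.062500

P(1.5) = 15×L_0(1.5) + 13×L_1(1.5) + 13×L_2(1.5) + 6×L_3(1.5)
P(1.5) = 13.312500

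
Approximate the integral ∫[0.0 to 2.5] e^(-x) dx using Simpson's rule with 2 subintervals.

f(x) = e^(-x)
a = 0.0, b = 2.5, n = 2
h = (b - a)/n = 1.250000

Simpson's rule: (h/3)[f(x₀) + 4f(x₁) + 2f(x₂) + ... + f(xₙ)]

x_0 = 0.0000, f(x_0) = 1.000000, coefficient = 1
x_1 = 1.2500, f(x_1) = 0.286505, coefficient = 4
x_2 = 2.5000, f(x_2) = 0.082085, coefficient = 1

I ≈ (1.250000/3) × 2.228104 = 0.928377
Exact value: 0.917915
Error: 0.010462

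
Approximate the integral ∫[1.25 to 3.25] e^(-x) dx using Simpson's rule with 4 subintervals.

f(x) = e^(-x)
a = 1.25, b = 3.25, n = 4
h = (b - a)/n = 0.500000

Simpson's rule: (h/3)[f(x₀) + 4f(x₁) + 2f(x₂) + ... + f(xₙ)]

x_0 = 1.2500, f(x_0) = 0.286505, coefficient = 1
x_1 = 1.7500, f(x_1) = 0.173774, coefficient = 4
x_2 = 2.2500, f(x_2) = 0.105399, coefficient = 2
x_3 = 2.7500, f(x_3) = 0.063928, coefficient = 4
x_4 = 3.2500, f(x_4) = 0.038774, coefficient = 1

I ≈ (0.500000/3) × 1.486885 = 0.247814
Exact value: 0.247731
Error: 0.000084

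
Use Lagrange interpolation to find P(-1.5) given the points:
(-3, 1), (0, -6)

Lagrange interpolation formula:
P(x) = Σ yᵢ × Lᵢ(x)
where Lᵢ(x) = Π_{j≠i} (x - xⱼ)/(xᵢ - xⱼ)

L_0(-1.5) = (-1.5 - 0)/(-3 - 0) = 0.500000
L_1(-1.5) = (-1.5 - (-3))/(0 - (-3)) = 0.500000

P(-1.5) = 1×L_0(-1.5) + (-6)×L_1(-1.5)
P(-1.5) = -2.500000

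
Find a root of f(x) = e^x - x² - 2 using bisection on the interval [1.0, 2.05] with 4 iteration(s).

f(x) = e^x - x² - 2
Initial interval: [1.0, 2.05]

Iteration 1:
  c_1 = (1.000000 + 2.050000)/2 = 1.525000
  f(c_1) = f(1.525000) = 0.269519
  f(a) × f(c) < 0, new interval: [1.000000, 1.525000]
Iteration 2:
  c_2 = (1.000000 + 1.525000)/2 = 1.262500
  f(c_2) = f(1.262500) = -0.059660
  f(a) × f(c) ≥ 0, new interval: [1.262500, 1.525000]
Iteration 3:
  c_3 = (1.262500 + 1.525000)/2 = 1.393750
  f(c_3) = f(1.393750) = 0.087395
  f(a) × f(c) < 0, new interval: [1.262500, 1.393750]
Iteration 4:
  c_4 = (1.262500 + 1.393750)/2 = 1.328125
  f(c_4) = f(1.328125) = 0.010045
  f(a) × f(c) < 0, new interval: [1.262500, 1.328125]

After 4 iteration(s), the approximation is c_4 = 1.328125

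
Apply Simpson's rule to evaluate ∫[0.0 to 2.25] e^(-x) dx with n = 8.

f(x) = e^(-x)
a = 0.0, b = 2.25, n = 8
h = (b - a)/n = 0.281250

Simpson's rule: (h/3)[f(x₀) + 4f(x₁) + 2f(x₂) + ... + f(xₙ)]

x_0 = 0.0000, f(x_0) = 1.000000, coefficient = 1
x_1 = 0.2812, f(x_1) = 0.754840, coefficient = 4
x_2 = 0.5625, f(x_2) = 0.569783, coefficient = 2
x_3 = 0.8438, f(x_3) = 0.430095, coefficient = 4
x_4 = 1.1250, f(x_4) = 0.324652, coefficient = 2
x_5 = 1.4062, f(x_5) = 0.245061, coefficient = 4
x_6 = 1.6875, f(x_6) = 0.184981, coefficient = 2
x_7 = 1.9688, f(x_7) = 0.139631, coefficient = 4
x_8 = 2.2500, f(x_8) = 0.105399, coefficient = 1

I ≈ (0.281250/3) × 9.542737 = 0.894632
Exact value: 0.894601
Error: 0.000031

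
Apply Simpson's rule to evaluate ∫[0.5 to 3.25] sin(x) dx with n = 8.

f(x) = sin(x)
a = 0.5, b = 3.25, n = 8
h = (b - a)/n = 0.343750

Simpson's rule: (h/3)[f(x₀) + 4f(x₁) + 2f(x₂) + ... + f(xₙ)]

x_0 = 0.5000, f(x_0) = 0.479426, coefficient = 1
x_1 = 0.8438, f(x_1) = 0.747141, coefficient = 4
x_2 = 1.1875, f(x_2) = 0.927437, coefficient = 2
x_3 = 1.5312, f(x_3) = 0.999218, coefficient = 4
x_4 = 1.8750, f(x_4) = 0.954086, coefficient = 2
x_5 = 2.2188, f(x_5) = 0.797321, coefficient = 4
x_6 = 2.5625, f(x_6) = 0.547265, coefficient = 2
x_7 = 2.9062, f(x_7) = 0.233176, coefficient = 4
x_8 = 3.2500, f(x_8) = -0.108195, coefficient = 1

I ≈ (0.343750/3) × 16.336228 = 1.871859
Exact value: 1.871712
Error: 0.000147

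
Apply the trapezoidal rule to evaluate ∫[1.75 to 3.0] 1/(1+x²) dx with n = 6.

f(x) = 1/(1+x²)
a = 1.75, b = 3.0, n = 6
h = (b - a)/n = 0.208333

Trapezoidal rule: (h/2)[f(x₀) + 2f(x₁) + 2f(x₂) + ... + f(xₙ)]

x_0 = 1.7500, f(x_0) = 0.246154, coefficient = 1
x_1 = 1.9583, f(x_1) = 0.206822, coefficient = 2
x_2 = 2.1667, f(x_2) = 0.175610, coefficient = 2
x_3 = 2.3750, f(x_3) = 0.150588, coefficient = 2
x_4 = 2.5833, f(x_4) = 0.130317, coefficient = 2
x_5 = 2.7917, f(x_5) = 0.113722, coefficient = 2
x_6 = 3.0000, f(x_6) = 0.100000, coefficient = 1

I ≈ (0.208333/2) × 1.900271 = 0.197945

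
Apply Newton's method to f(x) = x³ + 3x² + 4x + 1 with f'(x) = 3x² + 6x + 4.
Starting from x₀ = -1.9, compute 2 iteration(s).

f(x) = x³ + 3x² + 4x + 1
f'(x) = 3x² + 6x + 4
x₀ = -1.9

Newton-Raphson formula: x_{n+1} = x_n - f(x_n)/f'(x_n)

Iteration 1:
  f(-1.900000) = -2.629000
  f'(-1.900000) = 3.430000
  x_1 = -1.900000 - (-2.629000)/3.430000 = -1.133528
Iteration 2:
  f(-1.133528) = -1.135908
  f'(-1.133528) = 1.053489
  x_2 = -1.133528 - (-1.135908)/1.053489 = -0.055293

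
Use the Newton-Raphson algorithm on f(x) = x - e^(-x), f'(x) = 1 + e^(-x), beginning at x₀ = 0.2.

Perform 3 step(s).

f(x) = x - e^(-x)
f'(x) = 1 + e^(-x)
x₀ = 0.2

Newton-Raphson formula: x_{n+1} = x_n - f(x_n)/f'(x_n)

Iteration 1:
  f(0.200000) = -0.618731
  f'(0.200000) = 1.818731
  x_1 = 0.200000 - (-0.618731)/1.818731 = 0.540199
Iteration 2:
  f(0.540199) = -0.042433
  f'(0.540199) = 1.582632
  x_2 = 0.540199 - (-0.042433)/1.582632 = 0.567011
Iteration 3:
  f(0.567011) = -0.000208
  f'(0.567011) = 1.567218
  x_3 = 0.567011 - (-0.000208)/1.567218 = 0.567143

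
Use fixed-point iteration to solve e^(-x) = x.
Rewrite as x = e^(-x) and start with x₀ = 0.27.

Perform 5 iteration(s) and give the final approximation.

Equation: e^(-x) = x
Fixed-point form: x = e^(-x)
x₀ = 0.27

x_1 = g(0.270000) = 0.763379
x_2 = g(0.763379) = 0.466089
x_3 = g(0.466089) = 0.627452
x_4 = g(0.627452) = 0.533951
x_5 = g(0.533951) = 0.586284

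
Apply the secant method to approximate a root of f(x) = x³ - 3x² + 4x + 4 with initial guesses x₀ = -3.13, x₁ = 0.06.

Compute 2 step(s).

f(x) = x³ - 3x² + 4x + 4
x₀ = -3.13, x₁ = 0.06

Secant formula: x_{n+1} = x_n - f(x_n)(x_n - x_{n-1})/(f(x_n) - f(x_{n-1}))

Iteration 1:
  f(-3.130000) = -68.574997
  f(0.060000) = 4.229416
  x_2 = 0.060000 - 4.229416×(0.060000 - (-3.130000))/(4.229416 - (-68.574997))
       = -0.125316
Iteration 2:
  f(0.060000) = 4.229416
  f(-0.125316) = 3.449655
  x_3 = -0.125316 - 3.449655×(-0.125316 - 0.060000)/(3.449655 - 4.229416)
       = -0.945153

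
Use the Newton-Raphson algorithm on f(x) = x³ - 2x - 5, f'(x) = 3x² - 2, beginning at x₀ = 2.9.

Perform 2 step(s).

f(x) = x³ - 2x - 5
f'(x) = 3x² - 2
x₀ = 2.9

Newton-Raphson formula: x_{n+1} = x_n - f(x_n)/f'(x_n)

Iteration 1:
  f(2.900000) = 13.589000
  f'(2.900000) = 23.230000
  x_1 = 2.900000 - 13.589000/23.230000 = 2.315024
Iteration 2:
  f(2.315024) = 2.776939
  f'(2.315024) = 14.078004
  x_2 = 2.315024 - 2.776939/14.078004 = 2.117770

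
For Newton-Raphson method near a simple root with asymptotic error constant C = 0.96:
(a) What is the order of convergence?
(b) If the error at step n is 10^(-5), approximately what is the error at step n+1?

(a) Newton-Raphson has quadratic (order 2) convergence near simple roots.
    This means |e_{n+1}| ≈ C|e_n|².

(b) With |e_n| = 10^(-5) and C = 0.96:
    |e_{n+1}| ≈ 0.96 × (10^(-5))² = 0.96 × 10^(-10)

(a) 2 (quadratic); (b) |e_{n+1}| ≈ 9.600e-11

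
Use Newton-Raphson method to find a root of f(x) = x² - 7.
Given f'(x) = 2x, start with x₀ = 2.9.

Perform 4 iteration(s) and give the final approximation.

f(x) = x² - 7
f'(x) = 2x
x₀ = 2.9

Newton-Raphson formula: x_{n+1} = x_n - f(x_n)/f'(x_n)

Iteration 1:
  f(2.900000) = 1.410000
  f'(2.900000) = 5.800000
  x_1 = 2.900000 - 1.410000/5.800000 = 2.656897
Iteration 2:
  f(2.656897) = 0.059099
  f'(2.656897) = 5.313793
  x_2 = 2.656897 - 0.059099/5.313793 = 2.645775
Iteration 3:
  f(2.645775) = 0.000124
  f'(2.645775) = 5.291549
  x_3 = 2.645775 - 0.000124/5.291549 = 2.645751
Iteration 4:
  f(2.645751) = 0.000000
  f'(2.645751) = 5.291503
  x_4 = 2.645751 - 0.000000/5.291503 = 2.645751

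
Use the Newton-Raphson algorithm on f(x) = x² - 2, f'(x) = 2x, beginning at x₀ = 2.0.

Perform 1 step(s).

f(x) = x² - 2
f'(x) = 2x
x₀ = 2.0

Newton-Raphson formula: x_{n+1} = x_n - f(x_n)/f'(x_n)

Iteration 1:
  f(2.000000) = 2.000000
  f'(2.000000) = 4.000000
  x_1 = 2.000000 - 2.000000/4.000000 = 1.500000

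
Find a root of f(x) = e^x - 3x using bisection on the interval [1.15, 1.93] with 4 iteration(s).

f(x) = e^x - 3x
Initial interval: [1.15, 1.93]

Iteration 1:
  c_1 = (1.150000 + 1.930000)/2 = 1.540000
  f(c_1) = f(1.540000) = 0.044590
  f(a) × f(c) < 0, new interval: [1.150000, 1.540000]
Iteration 2:
  c_2 = (1.150000 + 1.540000)/2 = 1.345000
  f(c_2) = f(1.345000) = -0.196813
  f(a) × f(c) ≥ 0, new interval: [1.345000, 1.540000]
Iteration 3:
  c_3 = (1.345000 + 1.540000)/2 = 1.442500
  f(c_3) = f(1.442500) = -0.096239
  f(a) × f(c) ≥ 0, new interval: [1.442500, 1.540000]
Iteration 4:
  c_4 = (1.442500 + 1.540000)/2 = 1.491250
  f(c_4) = f(1.491250) = -0.031105
  f(a) × f(c) ≥ 0, new interval: [1.491250, 1.540000]

After 4 iteration(s), the approximation is c_4 = 1.491250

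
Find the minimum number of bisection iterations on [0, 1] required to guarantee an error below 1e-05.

We need (b-a)/2^n ≤ 1e-05
(1 - 0)/2^n ≤ 1e-05
1/2^n ≤ 1e-05
2^n ≥ 100000
n ≥ log₂(100000) = 16.61
n ≥ 17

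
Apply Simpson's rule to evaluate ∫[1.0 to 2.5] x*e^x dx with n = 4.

f(x) = x*e^x
a = 1.0, b = 2.5, n = 4
h = (b - a)/n = 0.375000

Simpson's rule: (h/3)[f(x₀) + 4f(x₁) + 2f(x₂) + ... + f(xₙ)]

x_0 = 1.0000, f(x_0) = 2.718282, coefficient = 1
x_1 = 1.3750, f(x_1) = 5.438230, coefficient = 4
x_2 = 1.7500, f(x_2) = 10.070555, coefficient = 2
x_3 = 2.1250, f(x_3) = 17.792407, coefficient = 4
x_4 = 2.5000, f(x_4) = 30.456235, coefficient = 1

I ≈ (0.375000/3) × 146.238177 = 18.279772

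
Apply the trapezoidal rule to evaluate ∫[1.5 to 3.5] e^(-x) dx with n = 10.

f(x) = e^(-x)
a = 1.5, b = 3.5, n = 10
h = (b - a)/n = 0.200000

Trapezoidal rule: (h/2)[f(x₀) + 2f(x₁) + 2f(x₂) + ... + f(xₙ)]

x_0 = 1.5000, f(x_0) = 0.223130, coefficient = 1
x_1 = 1.7000, f(x_1) = 0.182684, coefficient = 2
x_2 = 1.9000, f(x_2) = 0.149569, coefficient = 2
x_3 = 2.1000, f(x_3) = 0.122456, coefficient = 2
x_4 = 2.3000, f(x_4) = 0.100259, coefficient = 2
x_5 = 2.5000, f(x_5) = 0.082085, coefficient = 2
x_6 = 2.7000, f(x_6) = 0.067206, coefficient = 2
x_7 = 2.9000, f(x_7) = 0.055023, coefficient = 2
x_8 = 3.1000, f(x_8) = 0.045049, coefficient = 2
x_9 = 3.3000, f(x_9) = 0.036883, coefficient = 2
x_10 = 3.5000, f(x_10) = 0.030197, coefficient = 1

I ≈ (0.200000/2) × 1.935755 = 0.193575
Exact value: 0.192933
Error: 0.000643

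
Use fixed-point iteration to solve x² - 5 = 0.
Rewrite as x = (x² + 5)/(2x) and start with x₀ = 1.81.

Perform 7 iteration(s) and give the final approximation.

Equation: x² - 5 = 0
Fixed-point form: x = (x² + 5)/(2x)
x₀ = 1.81

x_1 = g(1.810000) = 2.286215
x_2 = g(2.286215) = 2.236618
x_3 = g(2.236618) = 2.236068
x_4 = g(2.236068) = 2.236068
x_5 = g(2.236068) = 2.236068
x_6 = g(2.236068) = 2.236068
x_7 = g(2.236068) = 2.236068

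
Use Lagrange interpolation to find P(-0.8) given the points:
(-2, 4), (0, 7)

Lagrange interpolation formula:
P(x) = Σ yᵢ × Lᵢ(x)
where Lᵢ(x) = Π_{j≠i} (x - xⱼ)/(xᵢ - xⱼ)

L_0(-0.8) = (-0.8 - 0)/(-2 - 0) = 0.400000
L_1(-0.8) = (-0.8 - (-2))/(0 - (-2)) = 0.600000

P(-0.8) = 4×L_0(-0.8) + 7×L_1(-0.8)
P(-0.8) = 5.800000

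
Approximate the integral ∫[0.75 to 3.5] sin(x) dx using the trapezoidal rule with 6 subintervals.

f(x) = sin(x)
a = 0.75, b = 3.5, n = 6
h = (b - a)/n = 0.458333

Trapezoidal rule: (h/2)[f(x₀) + 2f(x₁) + 2f(x₂) + ... + f(xₙ)]

x_0 = 0.7500, f(x_0) = 0.681639, coefficient = 1
x_1 = 1.2083, f(x_1) = 0.935026, coefficient = 2
x_2 = 1.6667, f(x_2) = 0.995408, coefficient = 2
x_3 = 2.1250, f(x_3) = 0.850320, coefficient = 2
x_4 = 2.5833, f(x_4) = 0.529711, coefficient = 2
x_5 = 3.0417, f(x_5) = 0.099760, coefficient = 2
x_6 = 3.5000, f(x_6) = -0.350783, coefficient = 1

I ≈ (0.458333/2) × 7.151304 = 1.638841
Exact value: 1.668146
Error: 0.029305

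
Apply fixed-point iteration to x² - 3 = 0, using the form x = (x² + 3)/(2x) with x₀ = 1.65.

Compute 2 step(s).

Equation: x² - 3 = 0
Fixed-point form: x = (x² + 3)/(2x)
x₀ = 1.65

x_1 = g(1.650000) = 1.734091
x_2 = g(1.734091) = 1.732052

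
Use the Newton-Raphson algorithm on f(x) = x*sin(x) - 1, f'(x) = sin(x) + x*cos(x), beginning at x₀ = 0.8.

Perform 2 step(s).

f(x) = x*sin(x) - 1
f'(x) = sin(x) + x*cos(x)
x₀ = 0.8

Newton-Raphson formula: x_{n+1} = x_n - f(x_n)/f'(x_n)

Iteration 1:
  f(0.800000) = -0.426115
  f'(0.800000) = 1.274721
  x_1 = 0.800000 - (-0.426115)/1.274721 = 1.134281
Iteration 2:
  f(1.134281) = 0.027920
  f'(1.134281) = 1.385786
  x_2 = 1.134281 - 0.027920/1.385786 = 1.114134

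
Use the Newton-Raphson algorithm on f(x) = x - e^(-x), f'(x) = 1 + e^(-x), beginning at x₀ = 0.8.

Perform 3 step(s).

f(x) = x - e^(-x)
f'(x) = 1 + e^(-x)
x₀ = 0.8

Newton-Raphson formula: x_{n+1} = x_n - f(x_n)/f'(x_n)

Iteration 1:
  f(0.800000) = 0.350671
  f'(0.800000) = 1.449329
  x_1 = 0.800000 - 0.350671/1.449329 = 0.558046
Iteration 2:
  f(0.558046) = -0.014280
  f'(0.558046) = 1.572326
  x_2 = 0.558046 - (-0.014280)/1.572326 = 0.567128
Iteration 3:
  f(0.567128) = -0.000024
  f'(0.567128) = 1.567152
  x_3 = 0.567128 - (-0.000024)/1.567152 = 0.567143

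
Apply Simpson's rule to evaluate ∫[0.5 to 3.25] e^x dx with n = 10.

f(x) = e^x
a = 0.5, b = 3.25, n = 10
h = (b - a)/n = 0.275000

Simpson's rule: (h/3)[f(x₀) + 4f(x₁) + 2f(x₂) + ... + f(xₙ)]

x_0 = 0.5000, f(x_0) = 1.648721, coefficient = 1
x_1 = 0.7750, f(x_1) = 2.170592, coefficient = 4
x_2 = 1.0500, f(x_2) = 2.857651, coefficient = 2
x_3 = 1.3250, f(x_3) = 3.762185, coefficient = 4
x_4 = 1.6000, f(x_4) = 4.953032, coefficient = 2
x_5 = 1.8750, f(x_5) = 6.520819, coefficient = 4
x_6 = 2.1500, f(x_6) = 8.584858, coefficient = 2
x_7 = 2.4250, f(x_7) = 11.302229, coefficient = 4
x_8 = 2.7000, f(x_8) = 14.879732, coefficient = 2
x_9 = 2.9750, f(x_9) = 19.589623, coefficient = 4
x_10 = 3.2500, f(x_10) = 25.790340, coefficient = 1

I ≈ (0.275000/3) × 263.371406 = 24.142379
Exact value: 24.141619
Error: 0.000760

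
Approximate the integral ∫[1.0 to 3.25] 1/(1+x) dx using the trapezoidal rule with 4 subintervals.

f(x) = 1/(1+x)
a = 1.0, b = 3.25, n = 4
h = (b - a)/n = 0.562500

Trapezoidal rule: (h/2)[f(x₀) + 2f(x₁) + 2f(x₂) + ... + f(xₙ)]

x_0 = 1.0000, f(x_0) = 0.500000, coefficient = 1
x_1 = 1.5625, f(x_1) = 0.390244, coefficient = 2
x_2 = 2.1250, f(x_2) = 0.320000, coefficient = 2
x_3 = 2.6875, f(x_3) = 0.271186, coefficient = 2
x_4 = 3.2500, f(x_4) = 0.235294, coefficient = 1

I ≈ (0.562500/2) × 2.698155 = 0.758856
Exact value: 0.753772
Error: 0.005084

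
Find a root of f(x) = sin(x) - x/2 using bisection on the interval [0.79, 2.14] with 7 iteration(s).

f(x) = sin(x) - x/2
Initial interval: [0.79, 2.14]

Iteration 1:
  c_1 = (0.790000 + 2.140000)/2 = 1.465000
  f(c_1) = f(1.465000) = 0.261909
  f(a) × f(c) ≥ 0, new interval: [1.465000, 2.140000]
Iteration 2:
  c_2 = (1.465000 + 2.140000)/2 = 1.802500
  f(c_2) = f(1.802500) = 0.072027
  f(a) × f(c) ≥ 0, new interval: [1.802500, 2.140000]
Iteration 3:
  c_3 = (1.802500 + 2.140000)/2 = 1.971250
  f(c_3) = f(1.971250) = -0.064741
  f(a) × f(c) < 0, new interval: [1.802500, 1.971250]
Iteration 4:
  c_4 = (1.802500 + 1.971250)/2 = 1.886875
  f(c_4) = f(1.886875) = 0.007024
  f(a) × f(c) ≥ 0, new interval: [1.886875, 1.971250]
Iteration 5:
  c_5 = (1.886875 + 1.971250)/2 = 1.929063
  f(c_5) = f(1.929063) = -0.028025
  f(a) × f(c) < 0, new interval: [1.886875, 1.929063]
Iteration 6:
  c_6 = (1.886875 + 1.929063)/2 = 1.907969
  f(c_6) = f(1.907969) = -0.010291
  f(a) × f(c) < 0, new interval: [1.886875, 1.907969]
Iteration 7:
  c_7 = (1.886875 + 1.907969)/2 = 1.897422
  f(c_7) = f(1.897422) = -0.001581
  f(a) × f(c) < 0, new interval: [1.886875, 1.897422]

After 7 iteration(s), the approximation is c_7 = 1.897422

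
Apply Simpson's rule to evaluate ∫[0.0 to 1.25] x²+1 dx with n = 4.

f(x) = x²+1
a = 0.0, b = 1.25, n = 4
h = (b - a)/n = 0.312500

Simpson's rule: (h/3)[f(x₀) + 4f(x₁) + 2f(x₂) + ... + f(xₙ)]

x_0 = 0.0000, f(x_0) = 1.000000, coefficient = 1
x_1 = 0.3125, f(x_1) = 1.097656, coefficient = 4
x_2 = 0.6250, f(x_2) = 1.390625, coefficient = 2
x_3 = 0.9375, f(x_3) = 1.878906, coefficient = 4
x_4 = 1.2500, f(x_4) = 2.562500, coefficient = 1

I ≈ (0.312500/3) × 18.250000 = 1.901042
Exact value: 1.901042
Error: 0.000000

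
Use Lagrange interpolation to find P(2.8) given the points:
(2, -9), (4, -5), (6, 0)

Lagrange interpolation formula:
P(x) = Σ yᵢ × Lᵢ(x)
where Lᵢ(x) = Π_{j≠i} (x - xⱼ)/(xᵢ - xⱼ)

L_0(2.8) = (2.8 - 4)/(2 - 4) × (2.8 - 6)/(2 - 6) = 0.480000
L_1(2.8) = (2.8 - 2)/(4 - 2) × (2.8 - 6)/(4 - 6) = 0.640000
L_2(2.8) = (2.8 - 2)/(6 - 2) × (2.8 - 4)/(6 - 4) = -0.120000

P(2.8) = (-9)×L_0(2.8) + (-5)×L_1(2.8) + 0×L_2(2.8)
P(2.8) = -7.520000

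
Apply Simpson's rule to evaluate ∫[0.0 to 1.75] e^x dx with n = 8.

f(x) = e^x
a = 0.0, b = 1.75, n = 8
h = (b - a)/n = 0.218750

Simpson's rule: (h/3)[f(x₀) + 4f(x₁) + 2f(x₂) + ... + f(xₙ)]

x_0 = 0.0000, f(x_0) = 1.000000, coefficient = 1
x_1 = 0.2188, f(x_1) = 1.244520, coefficient = 4
x_2 = 0.4375, f(x_2) = 1.548830, coefficient = 2
x_3 = 0.6562, f(x_3) = 1.927550, coefficient = 4
x_4 = 0.8750, f(x_4) = 2.398875, coefficient = 2
x_5 = 1.0938, f(x_5) = 2.985449, coefficient = 4
x_6 = 1.3125, f(x_6) = 3.715451, coefficient = 2
x_7 = 1.5312, f(x_7) = 4.623953, coefficient = 4
x_8 = 1.7500, f(x_8) = 5.754603, coefficient = 1

I ≈ (0.218750/3) × 65.206804 = 4.754663
Exact value: 4.754603
Error: 0.000060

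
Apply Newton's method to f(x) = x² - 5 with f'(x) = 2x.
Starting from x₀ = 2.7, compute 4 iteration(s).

f(x) = x² - 5
f'(x) = 2x
x₀ = 2.7

Newton-Raphson formula: x_{n+1} = x_n - f(x_n)/f'(x_n)

Iteration 1:
  f(2.700000) = 2.290000
  f'(2.700000) = 5.400000
  x_1 = 2.700000 - 2.290000/5.400000 = 2.275926
Iteration 2:
  f(2.275926) = 0.179839
  f'(2.275926) = 4.551852
  x_2 = 2.275926 - 0.179839/4.551852 = 2.236417
Iteration 3:
  f(2.236417) = 0.001561
  f'(2.236417) = 4.472834
  x_3 = 2.236417 - 0.001561/4.472834 = 2.236068
Iteration 4:
  f(2.236068) = 0.000000
  f'(2.236068) = 4.472136
  x_4 = 2.236068 - 0.000000/4.472136 = 2.236068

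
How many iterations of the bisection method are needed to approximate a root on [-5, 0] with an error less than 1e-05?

We need (b-a)/2^n ≤ 1e-05
(0 - (-5))/2^n ≤ 1e-05
5/2^n ≤ 1e-05
2^n ≥ 500000
n ≥ log₂(500000) = 18.93
n ≥ 19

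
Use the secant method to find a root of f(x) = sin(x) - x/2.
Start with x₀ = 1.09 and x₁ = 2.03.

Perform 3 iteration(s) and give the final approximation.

f(x) = sin(x) - x/2
x₀ = 1.09, x₁ = 2.03

Secant formula: x_{n+1} = x_n - f(x_n)(x_n - x_{n-1})/(f(x_n) - f(x_{n-1}))

Iteration 1:
  f(1.090000) = 0.341627
  f(2.030000) = -0.118594
  x_2 = 2.030000 - (-0.118594)×(2.030000 - 1.090000)/(-0.118594 - 0.341627)
       = 1.787772
Iteration 2:
  f(2.030000) = -0.118594
  f(1.787772) = 0.082667
  x_3 = 1.787772 - 0.082667×(1.787772 - 2.030000)/(0.082667 - (-0.118594))
       = 1.887266
Iteration 3:
  f(1.787772) = 0.082667
  f(1.887266) = 0.006707
  x_4 = 1.887266 - 0.006707×(1.887266 - 1.787772)/(0.006707 - 0.082667)
       = 1.896051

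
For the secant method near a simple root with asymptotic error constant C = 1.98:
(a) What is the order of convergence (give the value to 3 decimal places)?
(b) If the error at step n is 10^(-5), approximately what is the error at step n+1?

(a) Secant method has superlinear convergence with order φ = (1+√5)/2 ≈ 1.618.
    This means |e_{n+1}| ≈ C|e_n|^1.618.

(b) With |e_n| = 10^(-5) and C = 1.98:
    |e_{n+1}| ≈ 1.98 × (10^(-5))^1.618 = 1.98 × 10^(-8.09)

(a) ≈ 1.618 (golden ratio); (b) |e_{n+1}| ≈ 1.609e-08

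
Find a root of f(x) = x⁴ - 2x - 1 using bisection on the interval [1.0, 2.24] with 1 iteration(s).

f(x) = x⁴ - 2x - 1
Initial interval: [1.0, 2.24]

Iteration 1:
  c_1 = (1.000000 + 2.240000)/2 = 1.620000
  f(c_1) = f(1.620000) = 2.647475
  f(a) × f(c) < 0, new interval: [1.000000, 1.620000]

After 1 iteration(s), the approximation is c_1 = 1.620000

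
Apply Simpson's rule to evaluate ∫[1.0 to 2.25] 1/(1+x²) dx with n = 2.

f(x) = 1/(1+x²)
a = 1.0, b = 2.25, n = 2
h = (b - a)/n = 0.625000

Simpson's rule: (h/3)[f(x₀) + 4f(x₁) + 2f(x₂) + ... + f(xₙ)]

x_0 = 1.0000, f(x_0) = 0.500000, coefficient = 1
x_1 = 1.6250, f(x_1) = 0.274678, coefficient = 4
x_2 = 2.2500, f(x_2) = 0.164948, coefficient = 1

I ≈ (0.625000/3) × 1.763661 = 0.367429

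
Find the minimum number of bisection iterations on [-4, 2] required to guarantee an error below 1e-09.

We need (b-a)/2^n ≤ 1e-09
(2 - (-4))/2^n ≤ 1e-09
6/2^n ≤ 1e-09
2^n ≥ 6000000000
n ≥ log₂(6000000000) = 32.48
n ≥ 33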